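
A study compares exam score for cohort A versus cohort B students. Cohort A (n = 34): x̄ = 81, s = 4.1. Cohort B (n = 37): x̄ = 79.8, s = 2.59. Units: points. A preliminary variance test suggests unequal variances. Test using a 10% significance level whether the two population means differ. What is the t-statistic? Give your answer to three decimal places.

1.460

Let group 1 = cohort A, group 2 = cohort B. H0: μ_1 = μ_2; H1: μ_1 ≠ μ_2 (Welch's two-sample t-test, two-sided).
t = (x̄_1 − x̄_2)/√(s_1²/n_1 + s_2²/n_2) = (81 − 79.8)/√(4.1²/34 + 2.59²/37) = 1.460
Welch–Satterthwaite df ≈ 54.88
Two-sided p-value ≈ 0.150
Since p ≈ 0.150 > α = 0.1, fail to reject H0; the evidence is not statistically significant.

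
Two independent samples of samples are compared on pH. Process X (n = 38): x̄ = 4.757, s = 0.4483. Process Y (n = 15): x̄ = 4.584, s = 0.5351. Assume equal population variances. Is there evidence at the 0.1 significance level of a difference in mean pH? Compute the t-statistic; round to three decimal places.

Let group 1 = process X, group 2 = process Y. H0: μ_1 = μ_2; H1: μ_1 ≠ μ_2 (two-sample pooled-variance t-test, two-sided).
s_p² = [(38−1)·0.4483² + (15−1)·0.5351²]/(38+15−2) = 0.224405
t = (4.757 − 4.584)/√[0.224405·(1/38 + 1/15)] = 1.198
df = n₁ + n₂ − 2 = 51
Two-sided p-value ≈ 0.237
Since p ≈ 0.237 > α = 0.1, fail to reject H0; the data do not provide sufficient evidence against H0.

1.198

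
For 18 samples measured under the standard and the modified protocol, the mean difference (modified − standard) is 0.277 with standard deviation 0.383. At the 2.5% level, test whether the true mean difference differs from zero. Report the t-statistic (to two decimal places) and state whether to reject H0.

t = 3.07; reject H0

H0: μ_d = 0; H1: μ_d ≠ 0 (paired t-test on the differences, two-sided).
t = d̄/(s_d/√n) = 0.277/(0.383/√18) = 3.07
df = n − 1 = 17
Two-sided p-value ≈ 0.007
Since p ≈ 0.007 < α = 0.025, reject H0; the data support H1.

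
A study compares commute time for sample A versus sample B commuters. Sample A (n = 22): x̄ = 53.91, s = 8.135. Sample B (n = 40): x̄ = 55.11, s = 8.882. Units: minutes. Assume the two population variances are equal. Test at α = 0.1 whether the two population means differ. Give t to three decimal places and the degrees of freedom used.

t = -0.524, df = 60

Let group 1 = sample A, group 2 = sample B. H0: μ_1 = μ_2; H1: μ_1 ≠ μ_2 (two-sample pooled-variance t-test, two-sided).
s_p² = [(22−1)·8.135² + (40−1)·8.882²]/(22+40−2) = 74.4408
t = (53.91 − 55.11)/√[74.4408·(1/22 + 1/40)] = -0.524
df = n₁ + n₂ − 2 = 60
Two-sided p-value ≈ 0.6022
Since p ≈ 0.6022 > α = 0.1, fail to reject H0; the data do not provide sufficient evidence against H0.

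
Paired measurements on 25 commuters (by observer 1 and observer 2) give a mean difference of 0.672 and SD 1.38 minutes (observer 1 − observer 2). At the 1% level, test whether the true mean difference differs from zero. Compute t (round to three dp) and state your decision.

H0: μ_d = 0; H1: μ_d ≠ 0 (paired t-test on the differences, two-sided).
t = d̄/(s_d/√n) = 0.672/(1.38/√25) = 2.435
df = n − 1 = 24
Two-sided p-value ≈ 0.023
Since p ≈ 0.023 > α = 0.01, fail to reject H0; the data do not provide sufficient evidence against H0.

t = 2.435; fail to reject H0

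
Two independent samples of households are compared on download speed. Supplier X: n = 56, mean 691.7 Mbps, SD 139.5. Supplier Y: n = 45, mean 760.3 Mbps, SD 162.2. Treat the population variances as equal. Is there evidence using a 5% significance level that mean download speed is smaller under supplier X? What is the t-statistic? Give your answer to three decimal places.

Let group 1 = supplier X, group 2 = supplier Y. H0: μ_1 = μ_2; H1: μ_1 < μ_2 (two-sample pooled-variance t-test, left-tailed).
s_p² = [(56−1)·139.5² + (45−1)·162.2²]/(56+45−2) = 22504.1
t = (691.7 − 760.3)/√[22504.1·(1/56 + 1/45)] = -2.284
df = n₁ + n₂ − 2 = 99
p-value = P(T ≤ -2.284) ≈ 0.012
Since p ≈ 0.012 < α = 0.05, reject H0; the evidence is statistically significant.

-2.284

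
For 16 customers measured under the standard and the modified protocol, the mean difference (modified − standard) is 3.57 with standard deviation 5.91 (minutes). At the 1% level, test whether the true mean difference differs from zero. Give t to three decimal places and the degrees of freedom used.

H0: μ_d = 0; H1: μ_d ≠ 0 (paired t-test on the differences, two-sided).
t = d̄/(s_d/√n) = 3.57/(5.91/√16) = 2.416
df = n − 1 = 15
Two-sided p-value ≈ 0.0289
Since p ≈ 0.0289 > α = 0.01, fail to reject H0; the data do not provide sufficient evidence against H0.

t = 2.416, df = 15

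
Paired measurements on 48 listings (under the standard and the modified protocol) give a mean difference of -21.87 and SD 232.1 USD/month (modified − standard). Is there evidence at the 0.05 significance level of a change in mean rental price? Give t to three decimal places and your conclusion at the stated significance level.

H0: μ_d = 0; H1: μ_d ≠ 0 (paired t-test on the differences, two-sided).
t = d̄/(s_d/√n) = -21.87/(232.1/√48) = -0.653
df = n − 1 = 47
Two-sided p-value ≈ 0.517
Since p ≈ 0.517 > α = 0.05, fail to reject H0; the evidence is not statistically significant.

t = -0.653; fail to reject H0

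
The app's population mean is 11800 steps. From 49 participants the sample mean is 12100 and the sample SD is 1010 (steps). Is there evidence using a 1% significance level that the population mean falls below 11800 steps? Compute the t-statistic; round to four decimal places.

H0: μ = 11800; H1: μ < 11800 (one-sample t-test, left-tailed).
t = (x̄ − μ₀)/(s/√n) = (12100 − 11800)/(1010/√49) = 2.0792
df = n − 1 = 48
p-value = P(T ≤ 2.0792) ≈ 0.9785
Since p ≈ 0.9785 > α = 0.01, fail to reject H0; the data do not provide sufficient evidence against H0.

2.0792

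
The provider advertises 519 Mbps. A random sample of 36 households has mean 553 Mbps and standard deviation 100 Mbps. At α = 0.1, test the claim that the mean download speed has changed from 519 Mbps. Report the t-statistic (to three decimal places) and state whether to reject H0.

H0: μ = 519; H1: μ ≠ 519 (one-sample t-test, two-sided).
t = (x̄ − μ₀)/(s/√n) = (553 − 519)/(100/√36) = 2.040
df = n − 1 = 35
Two-sided p-value ≈ 0.049
Since p ≈ 0.049 < α = 0.1, reject H0; the data support H1.

t = 2.040; reject H0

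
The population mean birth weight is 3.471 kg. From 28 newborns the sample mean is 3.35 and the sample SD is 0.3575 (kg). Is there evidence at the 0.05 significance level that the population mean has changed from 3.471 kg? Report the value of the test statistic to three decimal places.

H0: μ = 3.471; H1: μ ≠ 3.471 (one-sample t-test, two-sided).
t = (x̄ − μ₀)/(s/√n) = (3.35 − 3.471)/(0.3575/√28) = -1.791
df = n − 1 = 27
Two-sided p-value ≈ 0.0845
Since p ≈ 0.0845 > α = 0.05, fail to reject H0; the data do not provide sufficient evidence against H0.

-1.791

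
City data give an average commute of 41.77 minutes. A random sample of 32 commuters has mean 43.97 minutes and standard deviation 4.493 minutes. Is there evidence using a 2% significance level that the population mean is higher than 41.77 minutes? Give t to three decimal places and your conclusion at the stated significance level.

H0: μ = 41.77; H1: μ > 41.77 (one-sample t-test, right-tailed).
t = (x̄ − μ₀)/(s/√n) = (43.97 − 41.77)/(4.493/√32) = 2.770
df = n − 1 = 31
p-value = P(T ≥ 2.770) ≈ 0.0047
Since p ≈ 0.0047 < α = 0.02, reject H0; the data support H1.

t = 2.770; reject H0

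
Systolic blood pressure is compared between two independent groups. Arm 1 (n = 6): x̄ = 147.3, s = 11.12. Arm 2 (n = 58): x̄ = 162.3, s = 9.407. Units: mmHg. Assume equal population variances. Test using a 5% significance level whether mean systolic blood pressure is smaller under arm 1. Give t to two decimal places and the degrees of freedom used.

Let group 1 = arm 1, group 2 = arm 2. H0: μ_1 = μ_2; H1: μ_1 < μ_2 (two-sample pooled-variance t-test, left-tailed).
s_p² = [(6−1)·11.12² + (58−1)·9.407²]/(6+58−2) = 91.3274
t = (147.3 − 162.3)/√[91.3274·(1/6 + 1/58)] = -3.66
df = n₁ + n₂ − 2 = 62
p-value = P(T ≤ -3.66) ≈ 0.000
Since p ≈ 0.000 < α = 0.05, reject H0; the data support H1.

t = -3.66, df = 62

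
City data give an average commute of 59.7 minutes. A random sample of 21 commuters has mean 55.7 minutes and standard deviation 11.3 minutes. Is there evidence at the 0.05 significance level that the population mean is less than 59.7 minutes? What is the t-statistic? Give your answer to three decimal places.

-1.622

H0: μ = 59.7; H1: μ < 59.7 (one-sample t-test, left-tailed).
t = (x̄ − μ₀)/(s/√n) = (55.7 − 59.7)/(11.3/√21) = -1.622
df = n − 1 = 20
p-value = P(T ≤ -1.622) ≈ 0.060
Since p ≈ 0.060 > α = 0.05, fail to reject H0; the data do not provide sufficient evidence against H0.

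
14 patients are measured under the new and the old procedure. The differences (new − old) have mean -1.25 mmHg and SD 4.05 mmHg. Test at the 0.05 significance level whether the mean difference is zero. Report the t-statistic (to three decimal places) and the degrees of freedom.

H0: μ_d = 0; H1: μ_d ≠ 0 (paired t-test on the differences, two-sided).
t = d̄/(s_d/√n) = -1.25/(4.05/√14) = -1.155
df = n − 1 = 13
Two-sided p-value ≈ 0.2689
Since p ≈ 0.2689 > α = 0.05, fail to reject H0; the data do not provide sufficient evidence against H0.

t = -1.155, df = 13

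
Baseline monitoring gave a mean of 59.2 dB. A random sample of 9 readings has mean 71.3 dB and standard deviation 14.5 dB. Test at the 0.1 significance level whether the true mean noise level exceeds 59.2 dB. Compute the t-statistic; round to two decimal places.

H0: μ = 59.2; H1: μ > 59.2 (one-sample t-test, right-tailed).
t = (x̄ − μ₀)/(s/√n) = (71.3 − 59.2)/(14.5/√9) = 2.50
df = n − 1 = 8
p-value = P(T ≥ 2.50) ≈ 0.0184
Since p ≈ 0.0184 < α = 0.1, reject H0; the evidence is statistically significant.

2.50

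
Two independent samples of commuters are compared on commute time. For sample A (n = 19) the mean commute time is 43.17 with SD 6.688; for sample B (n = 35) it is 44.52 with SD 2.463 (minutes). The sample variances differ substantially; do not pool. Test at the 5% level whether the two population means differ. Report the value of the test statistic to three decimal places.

Let group 1 = sample A, group 2 = sample B. H0: μ_1 = μ_2; H1: μ_1 ≠ μ_2 (Welch's two-sample t-test, two-sided).
t = (x̄_1 − x̄_2)/√(s_1²/n_1 + s_2²/n_2) = (43.17 − 44.52)/√(6.688²/19 + 2.463²/35) = -0.849
Welch–Satterthwaite df ≈ 20.69
Two-sided p-value ≈ 0.4055
Since p ≈ 0.4055 > α = 0.05, fail to reject H0; the data do not provide sufficient evidence against H0.

-0.849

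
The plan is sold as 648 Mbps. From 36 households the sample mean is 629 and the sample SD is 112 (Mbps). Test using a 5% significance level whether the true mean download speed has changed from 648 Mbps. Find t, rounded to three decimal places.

H0: μ = 648; H1: μ ≠ 648 (one-sample t-test, two-sided).
t = (x̄ − μ₀)/(s/√n) = (629 − 648)/(112/√36) = -1.018
df = n − 1 = 35
Two-sided p-value ≈ 0.316
Since p ≈ 0.316 > α = 0.05, fail to reject H0; the evidence is not statistically significant.

-1.018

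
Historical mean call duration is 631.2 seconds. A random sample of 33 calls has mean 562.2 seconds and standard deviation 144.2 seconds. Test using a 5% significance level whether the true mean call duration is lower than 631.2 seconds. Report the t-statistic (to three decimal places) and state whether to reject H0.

H0: μ = 631.2; H1: μ < 631.2 (one-sample t-test, left-tailed).
t = (x̄ − μ₀)/(s/√n) = (562.2 − 631.2)/(144.2/√33) = -2.749
df = n − 1 = 32
p-value = P(T ≤ -2.749) ≈ 0.0049
Since p ≈ 0.0049 < α = 0.05, reject H0; the data support H1.

t = -2.749; reject H0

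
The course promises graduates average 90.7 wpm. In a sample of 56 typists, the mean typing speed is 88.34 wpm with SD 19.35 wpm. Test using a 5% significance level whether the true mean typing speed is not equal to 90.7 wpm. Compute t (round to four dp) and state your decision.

H0: μ = 90.7; H1: μ ≠ 90.7 (one-sample t-test, two-sided).
t = (x̄ − μ₀)/(s/√n) = (88.34 − 90.7)/(19.35/√56) = -0.9127
df = n − 1 = 55
Two-sided p-value ≈ 0.365
Since p ≈ 0.365 > α = 0.05, fail to reject H0; the data do not provide sufficient evidence against H0.

t = -0.9127; fail to reject H0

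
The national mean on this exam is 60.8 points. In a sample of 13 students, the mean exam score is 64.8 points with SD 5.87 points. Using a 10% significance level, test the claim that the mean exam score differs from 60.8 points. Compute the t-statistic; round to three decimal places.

2.457

H0: μ = 60.8; H1: μ ≠ 60.8 (one-sample t-test, two-sided).
t = (x̄ − μ₀)/(s/√n) = (64.8 − 60.8)/(5.87/√13) = 2.457
df = n − 1 = 12
Two-sided p-value ≈ 0.0302
Since p ≈ 0.0302 < α = 0.1, reject H0; the data support H1.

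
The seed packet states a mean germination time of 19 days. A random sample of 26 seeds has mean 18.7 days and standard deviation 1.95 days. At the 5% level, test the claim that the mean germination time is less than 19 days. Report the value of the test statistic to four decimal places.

-0.7845

H0: μ = 19; H1: μ < 19 (one-sample t-test, left-tailed).
t = (x̄ − μ₀)/(s/√n) = (18.7 − 19)/(1.95/√26) = -0.7845
df = n − 1 = 25
p-value = P(T ≤ -0.7845) ≈ 0.220
Since p ≈ 0.220 > α = 0.05, fail to reject H0; the evidence is not statistically significant.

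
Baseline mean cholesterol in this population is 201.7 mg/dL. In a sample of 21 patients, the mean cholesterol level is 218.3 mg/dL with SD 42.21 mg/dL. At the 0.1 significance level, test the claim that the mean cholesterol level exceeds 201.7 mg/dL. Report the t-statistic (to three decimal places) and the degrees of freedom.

t = 1.802, df = 20

H0: μ = 201.7; H1: μ > 201.7 (one-sample t-test, right-tailed).
t = (x̄ − μ₀)/(s/√n) = (218.3 − 201.7)/(42.21/√21) = 1.802
df = n − 1 = 20
p-value = P(T ≥ 1.802) ≈ 0.0433
Since p ≈ 0.0433 < α = 0.1, reject H0; the evidence is statistically significant.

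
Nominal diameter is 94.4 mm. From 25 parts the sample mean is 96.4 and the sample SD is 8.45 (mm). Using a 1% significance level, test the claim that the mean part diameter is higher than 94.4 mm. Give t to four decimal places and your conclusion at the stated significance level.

t = 1.1834; fail to reject H0

H0: μ = 94.4; H1: μ > 94.4 (one-sample t-test, right-tailed).
t = (x̄ − μ₀)/(s/√n) = (96.4 − 94.4)/(8.45/√25) = 1.1834
df = n − 1 = 24
p-value = P(T ≥ 1.1834) ≈ 0.1241
Since p ≈ 0.1241 > α = 0.01, fail to reject H0; the evidence is not statistically significant.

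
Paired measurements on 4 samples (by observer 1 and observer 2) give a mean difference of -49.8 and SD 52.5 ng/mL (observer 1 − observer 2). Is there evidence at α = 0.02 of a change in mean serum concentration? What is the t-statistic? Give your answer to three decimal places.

-1.897

H0: μ_d = 0; H1: μ_d ≠ 0 (paired t-test on the differences, two-sided).
t = d̄/(s_d/√n) = -49.8/(52.5/√4) = -1.897
df = n − 1 = 3
Two-sided p-value ≈ 0.1541
Since p ≈ 0.1541 > α = 0.02, fail to reject H0; the evidence is not statistically significant.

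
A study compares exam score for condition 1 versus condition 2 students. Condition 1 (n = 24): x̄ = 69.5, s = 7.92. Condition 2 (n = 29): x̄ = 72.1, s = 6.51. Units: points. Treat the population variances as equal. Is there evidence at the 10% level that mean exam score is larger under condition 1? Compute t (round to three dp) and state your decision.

Let group 1 = condition 1, group 2 = condition 2. H0: μ_1 = μ_2; H1: μ_1 > μ_2 (two-sample pooled-variance t-test, right-tailed).
s_p² = [(24−1)·7.92² + (29−1)·6.51²]/(24+29−2) = 51.5559
t = (69.5 − 72.1)/√[51.5559·(1/24 + 1/29)] = -1.312
df = n₁ + n₂ − 2 = 51
p-value = P(T ≥ -1.312) ≈ 0.9023
Since p ≈ 0.9023 > α = 0.1, fail to reject H0; the data do not provide sufficient evidence against H0.

t = -1.312; fail to reject H0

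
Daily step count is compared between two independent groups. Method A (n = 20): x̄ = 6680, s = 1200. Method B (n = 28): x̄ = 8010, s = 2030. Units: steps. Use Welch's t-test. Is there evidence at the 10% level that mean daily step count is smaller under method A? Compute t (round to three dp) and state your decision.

t = -2.841; reject H0

Let group 1 = method A, group 2 = method B. H0: μ_1 = μ_2; H1: μ_1 < μ_2 (Welch's two-sample t-test, left-tailed).
t = (x̄_1 − x̄_2)/√(s_1²/n_1 + s_2²/n_2) = (6680 − 8010)/√(1200²/20 + 2030²/28) = -2.841
Welch–Satterthwaite df ≈ 44.68
p-value = P(T ≤ -2.841) ≈ 0.0034
Since p ≈ 0.0034 < α = 0.1, reject H0; the evidence is statistically significant.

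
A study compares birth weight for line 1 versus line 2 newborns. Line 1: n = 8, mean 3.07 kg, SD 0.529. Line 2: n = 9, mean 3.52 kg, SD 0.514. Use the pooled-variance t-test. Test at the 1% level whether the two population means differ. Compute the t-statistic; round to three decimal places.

Let group 1 = line 1, group 2 = line 2. H0: μ_1 = μ_2; H1: μ_1 ≠ μ_2 (two-sample pooled-variance t-test, two-sided).
s_p² = [(8−1)·0.529² + (9−1)·0.514²]/(8+9−2) = 0.271497
t = (3.07 − 3.52)/√[0.271497·(1/8 + 1/9)] = -1.777
df = n₁ + n₂ − 2 = 15
Two-sided p-value ≈ 0.096
Since p ≈ 0.096 > α = 0.01, fail to reject H0; the data do not provide sufficient evidence against H0.

-1.777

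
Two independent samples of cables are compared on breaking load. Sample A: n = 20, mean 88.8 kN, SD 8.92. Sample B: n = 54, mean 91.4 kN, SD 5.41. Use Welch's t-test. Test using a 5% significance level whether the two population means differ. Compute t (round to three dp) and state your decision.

t = -1.223; fail to reject H0

Let group 1 = sample A, group 2 = sample B. H0: μ_1 = μ_2; H1: μ_1 ≠ μ_2 (Welch's two-sample t-test, two-sided).
t = (x̄_1 − x̄_2)/√(s_1²/n_1 + s_2²/n_2) = (88.8 − 91.4)/√(8.92²/20 + 5.41²/54) = -1.223
Welch–Satterthwaite df ≈ 24.37
Two-sided p-value ≈ 0.2331
Since p ≈ 0.2331 > α = 0.05, fail to reject H0; the data do not provide sufficient evidence against H0.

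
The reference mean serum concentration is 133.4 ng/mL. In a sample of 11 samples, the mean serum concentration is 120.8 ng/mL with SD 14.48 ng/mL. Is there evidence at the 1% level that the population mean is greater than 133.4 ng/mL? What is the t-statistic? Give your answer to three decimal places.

H0: μ = 133.4; H1: μ > 133.4 (one-sample t-test, right-tailed).
t = (x̄ − μ₀)/(s/√n) = (120.8 − 133.4)/(14.48/√11) = -2.886
df = n − 1 = 10
p-value = P(T ≥ -2.886) ≈ 0.9919
Since p ≈ 0.9919 > α = 0.01, fail to reject H0; the evidence is not statistically significant.

-2.886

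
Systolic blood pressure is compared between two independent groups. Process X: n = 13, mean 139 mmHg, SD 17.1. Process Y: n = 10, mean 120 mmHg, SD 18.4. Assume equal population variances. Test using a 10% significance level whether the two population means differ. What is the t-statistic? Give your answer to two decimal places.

Let group 1 = process X, group 2 = process Y. H0: μ_1 = μ_2; H1: μ_1 ≠ μ_2 (two-sample pooled-variance t-test, two-sided).
s_p² = [(13−1)·17.1² + (10−1)·18.4²]/(13+10−2) = 312.189
t = (139 − 120)/√[312.189·(1/13 + 1/10)] = 2.56
df = n₁ + n₂ − 2 = 21
Two-sided p-value ≈ 0.0184
Since p ≈ 0.0184 < α = 0.1, reject H0; the evidence is statistically significant.

2.56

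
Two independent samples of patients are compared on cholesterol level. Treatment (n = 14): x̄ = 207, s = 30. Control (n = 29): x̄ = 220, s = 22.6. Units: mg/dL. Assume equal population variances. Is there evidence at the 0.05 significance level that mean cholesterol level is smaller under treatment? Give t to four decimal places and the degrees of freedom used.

Let group 1 = treatment, group 2 = control. H0: μ_1 = μ_2; H1: μ_1 < μ_2 (two-sample pooled-variance t-test, left-tailed).
s_p² = [(14−1)·30² + (29−1)·22.6²]/(14+29−2) = 634.178
t = (207 − 220)/√[634.178·(1/14 + 1/29)] = -1.5862
df = n₁ + n₂ − 2 = 41
p-value = P(T ≤ -1.5862) ≈ 0.060
Since p ≈ 0.060 > α = 0.05, fail to reject H0; the evidence is not statistically significant.

t = -1.5862, df = 41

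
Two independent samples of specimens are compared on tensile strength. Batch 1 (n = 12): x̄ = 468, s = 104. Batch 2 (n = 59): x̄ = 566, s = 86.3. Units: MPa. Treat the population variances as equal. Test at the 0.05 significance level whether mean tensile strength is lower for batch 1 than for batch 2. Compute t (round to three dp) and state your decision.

Let group 1 = batch 1, group 2 = batch 2. H0: μ_1 = μ_2; H1: μ_1 < μ_2 (two-sample pooled-variance t-test, left-tailed).
s_p² = [(12−1)·104² + (59−1)·86.3²]/(12+59−2) = 7984.67
t = (468 − 566)/√[7984.67·(1/12 + 1/59)] = -3.463
df = n₁ + n₂ − 2 = 69
p-value = P(T ≤ -3.463) ≈ 0.0005
Since p ≈ 0.0005 < α = 0.05, reject H0; the data support H1.

t = -3.463; reject H0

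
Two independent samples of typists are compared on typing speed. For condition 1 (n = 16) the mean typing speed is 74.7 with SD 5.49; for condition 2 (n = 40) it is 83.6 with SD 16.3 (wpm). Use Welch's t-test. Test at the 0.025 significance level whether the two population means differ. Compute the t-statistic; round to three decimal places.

-3.048

Let group 1 = condition 1, group 2 = condition 2. H0: μ_1 = μ_2; H1: μ_1 ≠ μ_2 (Welch's two-sample t-test, two-sided).
t = (x̄_1 − x̄_2)/√(s_1²/n_1 + s_2²/n_2) = (74.7 − 83.6)/√(5.49²/16 + 16.3²/40) = -3.048
Welch–Satterthwaite df ≈ 53.14
Two-sided p-value ≈ 0.0036
Since p ≈ 0.0036 < α = 0.025, reject H0; the evidence is statistically significant.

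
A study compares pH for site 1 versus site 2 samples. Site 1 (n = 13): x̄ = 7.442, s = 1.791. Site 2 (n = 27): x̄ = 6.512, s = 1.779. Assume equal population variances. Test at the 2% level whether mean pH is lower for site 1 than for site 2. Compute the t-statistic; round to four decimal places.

1.5453

Let group 1 = site 1, group 2 = site 2. H0: μ_1 = μ_2; H1: μ_1 < μ_2 (two-sample pooled-variance t-test, left-tailed).
s_p² = [(13−1)·1.791² + (27−1)·1.779²]/(13+27−2) = 3.17837
t = (7.442 − 6.512)/√[3.17837·(1/13 + 1/27)] = 1.5453
df = n₁ + n₂ − 2 = 38
p-value = P(T ≤ 1.5453) ≈ 0.935
Since p ≈ 0.935 > α = 0.02, fail to reject H0; the evidence is not statistically significant.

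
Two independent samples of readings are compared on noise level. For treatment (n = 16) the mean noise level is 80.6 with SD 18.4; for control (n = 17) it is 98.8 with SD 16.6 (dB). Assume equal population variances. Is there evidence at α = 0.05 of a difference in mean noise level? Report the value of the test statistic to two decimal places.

Let group 1 = treatment, group 2 = control. H0: μ_1 = μ_2; H1: μ_1 ≠ μ_2 (two-sample pooled-variance t-test, two-sided).
s_p² = [(16−1)·18.4² + (17−1)·16.6²]/(16+17−2) = 306.044
t = (80.6 − 98.8)/√[306.044·(1/16 + 1/17)] = -2.99
df = n₁ + n₂ − 2 = 31
Two-sided p-value ≈ 0.005
Since p ≈ 0.005 < α = 0.05, reject H0; the data support H1.

-2.99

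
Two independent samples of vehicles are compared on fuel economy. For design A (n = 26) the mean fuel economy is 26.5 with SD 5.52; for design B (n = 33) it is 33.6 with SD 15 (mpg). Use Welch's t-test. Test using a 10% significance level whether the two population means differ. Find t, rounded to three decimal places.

Let group 1 = design A, group 2 = design B. H0: μ_1 = μ_2; H1: μ_1 ≠ μ_2 (Welch's two-sample t-test, two-sided).
t = (x̄_1 − x̄_2)/√(s_1²/n_1 + s_2²/n_2) = (26.5 − 33.6)/√(5.52²/26 + 15²/33) = -2.512
Welch–Satterthwaite df ≈ 42.34
Two-sided p-value ≈ 0.016
Since p ≈ 0.016 < α = 0.1, reject H0; the evidence is statistically significant.

-2.512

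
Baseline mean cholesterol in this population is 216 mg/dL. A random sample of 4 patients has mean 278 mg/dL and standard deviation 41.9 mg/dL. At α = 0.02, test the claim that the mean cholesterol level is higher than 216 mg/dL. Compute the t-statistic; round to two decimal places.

2.96

H0: μ = 216; H1: μ > 216 (one-sample t-test, right-tailed).
t = (x̄ − μ₀)/(s/√n) = (278 − 216)/(41.9/√4) = 2.96
df = n − 1 = 3
p-value = P(T ≥ 2.96) ≈ 0.0298
Since p ≈ 0.0298 > α = 0.02, fail to reject H0; the evidence is not statistically significant.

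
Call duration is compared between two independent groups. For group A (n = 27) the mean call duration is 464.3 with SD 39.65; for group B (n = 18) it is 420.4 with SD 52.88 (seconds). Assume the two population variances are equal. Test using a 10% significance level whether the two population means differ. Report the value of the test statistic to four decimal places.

3.1817

Let group 1 = group A, group 2 = group B. H0: μ_1 = μ_2; H1: μ_1 ≠ μ_2 (two-sample pooled-variance t-test, two-sided).
s_p² = [(27−1)·39.65² + (18−1)·52.88²]/(27+18−2) = 2056.1
t = (464.3 − 420.4)/√[2056.1·(1/27 + 1/18)] = 3.1817
df = n₁ + n₂ − 2 = 43
Two-sided p-value ≈ 0.003
Since p ≈ 0.003 < α = 0.1, reject H0; the data support H1.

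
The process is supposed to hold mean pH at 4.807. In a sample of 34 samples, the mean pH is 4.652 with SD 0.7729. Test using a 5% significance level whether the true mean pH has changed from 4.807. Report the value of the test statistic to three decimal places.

-1.169

H0: μ = 4.807; H1: μ ≠ 4.807 (one-sample t-test, two-sided).
t = (x̄ − μ₀)/(s/√n) = (4.652 − 4.807)/(0.7729/√34) = -1.169
df = n − 1 = 33
Two-sided p-value ≈ 0.2506
Since p ≈ 0.2506 > α = 0.05, fail to reject H0; the evidence is not statistically significant.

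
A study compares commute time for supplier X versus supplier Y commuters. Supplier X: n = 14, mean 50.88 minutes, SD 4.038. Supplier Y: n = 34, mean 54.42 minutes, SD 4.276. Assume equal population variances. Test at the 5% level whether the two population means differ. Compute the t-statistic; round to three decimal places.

Let group 1 = supplier X, group 2 = supplier Y. H0: μ_1 = μ_2; H1: μ_1 ≠ μ_2 (two-sample pooled-variance t-test, two-sided).
s_p² = [(14−1)·4.038² + (34−1)·4.276²]/(14+34−2) = 17.725
t = (50.88 − 54.42)/√[17.725·(1/14 + 1/34)] = -2.648
df = n₁ + n₂ − 2 = 46
Two-sided p-value ≈ 0.0111
Since p ≈ 0.0111 < α = 0.05, reject H0; the evidence is statistically significant.

-2.648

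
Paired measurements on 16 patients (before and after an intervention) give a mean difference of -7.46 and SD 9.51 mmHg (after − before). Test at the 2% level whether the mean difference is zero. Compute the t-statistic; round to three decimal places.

H0: μ_d = 0; H1: μ_d ≠ 0 (paired t-test on the differences, two-sided).
t = d̄/(s_d/√n) = -7.46/(9.51/√16) = -3.138
df = n − 1 = 15
Two-sided p-value ≈ 0.0068
Since p ≈ 0.0068 < α = 0.02, reject H0; the data support H1.

-3.138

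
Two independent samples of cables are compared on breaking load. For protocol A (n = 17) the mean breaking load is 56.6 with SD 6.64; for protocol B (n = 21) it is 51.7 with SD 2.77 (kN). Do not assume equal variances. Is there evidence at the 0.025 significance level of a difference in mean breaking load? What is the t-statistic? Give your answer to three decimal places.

Let group 1 = protocol A, group 2 = protocol B. H0: μ_1 = μ_2; H1: μ_1 ≠ μ_2 (Welch's two-sample t-test, two-sided).
t = (x̄_1 − x̄_2)/√(s_1²/n_1 + s_2²/n_2) = (56.6 − 51.7)/√(6.64²/17 + 2.77²/21) = 2.849
Welch–Satterthwaite df ≈ 20.50
Two-sided p-value ≈ 0.0098
Since p ≈ 0.0098 < α = 0.025, reject H0; the evidence is statistically significant.

2.849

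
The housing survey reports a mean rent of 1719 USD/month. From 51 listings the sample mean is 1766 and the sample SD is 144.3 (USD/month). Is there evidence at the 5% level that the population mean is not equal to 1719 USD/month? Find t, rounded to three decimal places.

2.326

H0: μ = 1719; H1: μ ≠ 1719 (one-sample t-test, two-sided).
t = (x̄ − μ₀)/(s/√n) = (1766 − 1719)/(144.3/√51) = 2.326
df = n − 1 = 50
Two-sided p-value ≈ 0.0241
Since p ≈ 0.0241 < α = 0.05, reject H0; the evidence is statistically significant.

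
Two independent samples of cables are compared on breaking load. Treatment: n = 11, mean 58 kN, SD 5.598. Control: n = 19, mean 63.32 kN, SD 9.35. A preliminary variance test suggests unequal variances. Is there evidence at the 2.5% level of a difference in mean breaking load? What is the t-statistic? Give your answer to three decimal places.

-1.949

Let group 1 = treatment, group 2 = control. H0: μ_1 = μ_2; H1: μ_1 ≠ μ_2 (Welch's two-sample t-test, two-sided).
t = (x̄_1 − x̄_2)/√(s_1²/n_1 + s_2²/n_2) = (58 − 63.32)/√(5.598²/11 + 9.35²/19) = -1.949
Welch–Satterthwaite df ≈ 27.92
Two-sided p-value ≈ 0.0614
Since p ≈ 0.0614 > α = 0.025, fail to reject H0; the data do not provide sufficient evidence against H0.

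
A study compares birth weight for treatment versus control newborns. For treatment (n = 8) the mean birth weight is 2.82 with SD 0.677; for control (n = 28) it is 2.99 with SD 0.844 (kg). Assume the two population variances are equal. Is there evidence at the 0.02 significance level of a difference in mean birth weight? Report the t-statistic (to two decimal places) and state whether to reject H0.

Let group 1 = treatment, group 2 = control. H0: μ_1 = μ_2; H1: μ_1 ≠ μ_2 (two-sample pooled-variance t-test, two-sided).
s_p² = [(8−1)·0.677² + (28−1)·0.844²]/(8+28−2) = 0.66004
t = (2.82 − 2.99)/√[0.66004·(1/8 + 1/28)] = -0.52
df = n₁ + n₂ − 2 = 34
Two-sided p-value ≈ 0.6051
Since p ≈ 0.6051 > α = 0.02, fail to reject H0; the evidence is not statistically significant.

t = -0.52; fail to reject H0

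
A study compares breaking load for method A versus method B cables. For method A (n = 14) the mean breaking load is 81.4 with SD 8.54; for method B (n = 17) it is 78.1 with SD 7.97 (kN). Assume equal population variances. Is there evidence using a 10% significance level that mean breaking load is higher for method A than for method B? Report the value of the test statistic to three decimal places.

1.111

Let group 1 = method A, group 2 = method B. H0: μ_1 = μ_2; H1: μ_1 > μ_2 (two-sample pooled-variance t-test, right-tailed).
s_p² = [(14−1)·8.54² + (17−1)·7.97²]/(14+17−2) = 67.7395
t = (81.4 − 78.1)/√[67.7395·(1/14 + 1/17)] = 1.111
df = n₁ + n₂ − 2 = 29
p-value = P(T ≥ 1.111) ≈ 0.1379
Since p ≈ 0.1379 > α = 0.1, fail to reject H0; the evidence is not statistically significant.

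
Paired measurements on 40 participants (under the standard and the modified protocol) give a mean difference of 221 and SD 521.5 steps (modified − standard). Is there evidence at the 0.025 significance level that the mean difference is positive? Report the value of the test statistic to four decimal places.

H0: μ_d = 0; H1: μ_d > 0 (paired t-test on the differences, right-tailed).
t = d̄/(s_d/√n) = 221/(521.5/√40) = 2.6802
df = n − 1 = 39
p-value = P(T ≥ 2.6802) ≈ 0.005
Since p ≈ 0.005 < α = 0.025, reject H0; the evidence is statistically significant.

2.6802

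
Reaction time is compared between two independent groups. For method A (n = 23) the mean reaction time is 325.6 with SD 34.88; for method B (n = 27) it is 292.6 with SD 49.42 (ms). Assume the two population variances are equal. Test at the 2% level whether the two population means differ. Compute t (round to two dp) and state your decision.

t = 2.68; reject H0

Let group 1 = method A, group 2 = method B. H0: μ_1 = μ_2; H1: μ_1 ≠ μ_2 (two-sample pooled-variance t-test, two-sided).
s_p² = [(23−1)·34.88² + (27−1)·49.42²]/(23+27−2) = 1880.55
t = (325.6 − 292.6)/√[1880.55·(1/23 + 1/27)] = 2.68
df = n₁ + n₂ − 2 = 48
Two-sided p-value ≈ 0.010
Since p ≈ 0.010 < α = 0.02, reject H0; the evidence is statistically significant.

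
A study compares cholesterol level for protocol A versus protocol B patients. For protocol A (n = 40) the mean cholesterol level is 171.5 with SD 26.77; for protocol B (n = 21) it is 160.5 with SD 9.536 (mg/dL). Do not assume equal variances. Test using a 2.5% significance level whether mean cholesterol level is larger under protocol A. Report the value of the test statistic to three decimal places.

Let group 1 = protocol A, group 2 = protocol B. H0: μ_1 = μ_2; H1: μ_1 > μ_2 (Welch's two-sample t-test, right-tailed).
t = (x̄_1 − x̄_2)/√(s_1²/n_1 + s_2²/n_2) = (171.5 − 160.5)/√(26.77²/40 + 9.536²/21) = 2.332
Welch–Satterthwaite df ≈ 53.98
p-value = P(T ≥ 2.332) ≈ 0.0117
Since p ≈ 0.0117 < α = 0.025, reject H0; the evidence is statistically significant.

2.332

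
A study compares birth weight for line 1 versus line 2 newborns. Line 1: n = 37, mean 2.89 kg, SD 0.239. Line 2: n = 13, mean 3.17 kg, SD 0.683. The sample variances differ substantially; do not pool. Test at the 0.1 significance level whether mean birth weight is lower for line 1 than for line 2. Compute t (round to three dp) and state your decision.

t = -1.447; reject H0

Let group 1 = line 1, group 2 = line 2. H0: μ_1 = μ_2; H1: μ_1 < μ_2 (Welch's two-sample t-test, left-tailed).
t = (x̄_1 − x̄_2)/√(s_1²/n_1 + s_2²/n_2) = (2.89 − 3.17)/√(0.239²/37 + 0.683²/13) = -1.447
Welch–Satterthwaite df ≈ 13.05
p-value = P(T ≤ -1.447) ≈ 0.0857
Since p ≈ 0.0857 < α = 0.1, reject H0; the data support H1.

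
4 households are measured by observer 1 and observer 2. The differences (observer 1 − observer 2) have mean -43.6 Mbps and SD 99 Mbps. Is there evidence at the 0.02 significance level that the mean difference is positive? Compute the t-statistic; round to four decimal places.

-0.8808

H0: μ_d = 0; H1: μ_d > 0 (paired t-test on the differences, right-tailed).
t = d̄/(s_d/√n) = -43.6/(99/√4) = -0.8808
df = n − 1 = 3
p-value = P(T ≥ -0.8808) ≈ 0.7784
Since p ≈ 0.7784 > α = 0.02, fail to reject H0; the evidence is not statistically significant.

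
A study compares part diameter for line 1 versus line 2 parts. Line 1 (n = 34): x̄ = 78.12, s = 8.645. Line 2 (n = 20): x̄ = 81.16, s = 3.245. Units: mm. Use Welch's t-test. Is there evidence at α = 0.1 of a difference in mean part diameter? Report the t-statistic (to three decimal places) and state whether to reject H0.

t = -1.842; reject H0

Let group 1 = line 1, group 2 = line 2. H0: μ_1 = μ_2; H1: μ_1 ≠ μ_2 (Welch's two-sample t-test, two-sided).
t = (x̄_1 − x̄_2)/√(s_1²/n_1 + s_2²/n_2) = (78.12 − 81.16)/√(8.645²/34 + 3.245²/20) = -1.842
Welch–Satterthwaite df ≈ 46.11
Two-sided p-value ≈ 0.072
Since p ≈ 0.072 < α = 0.1, reject H0; the data support H1.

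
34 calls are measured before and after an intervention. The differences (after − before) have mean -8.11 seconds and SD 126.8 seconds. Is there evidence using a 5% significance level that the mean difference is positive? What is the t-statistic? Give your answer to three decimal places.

H0: μ_d = 0; H1: μ_d > 0 (paired t-test on the differences, right-tailed).
t = d̄/(s_d/√n) = -8.11/(126.8/√34) = -0.373
df = n − 1 = 33
p-value = P(T ≥ -0.373) ≈ 0.6442
Since p ≈ 0.6442 > α = 0.05, fail to reject H0; the data do not provide sufficient evidence against H0.

-0.373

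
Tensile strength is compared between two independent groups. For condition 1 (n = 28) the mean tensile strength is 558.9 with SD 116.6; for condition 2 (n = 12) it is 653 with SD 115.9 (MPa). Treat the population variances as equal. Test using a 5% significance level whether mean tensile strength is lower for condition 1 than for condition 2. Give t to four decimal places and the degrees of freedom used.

Let group 1 = condition 1, group 2 = condition 2. H0: μ_1 = μ_2; H1: μ_1 < μ_2 (two-sample pooled-variance t-test, left-tailed).
s_p² = [(28−1)·116.6² + (12−1)·115.9²]/(28+12−2) = 13548.4
t = (558.9 − 653)/√[13548.4·(1/28 + 1/12)] = -2.3431
df = n₁ + n₂ − 2 = 38
p-value = P(T ≤ -2.3431) ≈ 0.0122
Since p ≈ 0.0122 < α = 0.05, reject H0; the evidence is statistically significant.

t = -2.3431, df = 38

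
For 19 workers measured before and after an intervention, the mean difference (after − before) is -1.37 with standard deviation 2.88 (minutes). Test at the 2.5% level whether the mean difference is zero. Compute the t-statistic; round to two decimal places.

H0: μ_d = 0; H1: μ_d ≠ 0 (paired t-test on the differences, two-sided).
t = d̄/(s_d/√n) = -1.37/(2.88/√19) = -2.07
df = n − 1 = 18
Two-sided p-value ≈ 0.0528
Since p ≈ 0.0528 > α = 0.025, fail to reject H0; the evidence is not statistically significant.

-2.07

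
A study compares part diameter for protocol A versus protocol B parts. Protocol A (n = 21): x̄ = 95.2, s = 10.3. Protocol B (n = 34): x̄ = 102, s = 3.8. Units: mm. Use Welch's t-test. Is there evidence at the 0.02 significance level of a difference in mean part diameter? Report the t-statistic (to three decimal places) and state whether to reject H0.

Let group 1 = protocol A, group 2 = protocol B. H0: μ_1 = μ_2; H1: μ_1 ≠ μ_2 (Welch's two-sample t-test, two-sided).
t = (x̄_1 − x̄_2)/√(s_1²/n_1 + s_2²/n_2) = (95.2 − 102)/√(10.3²/21 + 3.8²/34) = -2.906
Welch–Satterthwaite df ≈ 23.40
Two-sided p-value ≈ 0.008
Since p ≈ 0.008 < α = 0.02, reject H0; the data support H1.

t = -2.906; reject H0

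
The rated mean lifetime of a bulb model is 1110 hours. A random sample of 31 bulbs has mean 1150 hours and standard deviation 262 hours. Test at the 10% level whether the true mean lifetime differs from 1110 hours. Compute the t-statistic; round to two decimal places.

H0: μ = 1110; H1: μ ≠ 1110 (one-sample t-test, two-sided).
t = (x̄ − μ₀)/(s/√n) = (1150 − 1110)/(262/√31) = 0.85
df = n − 1 = 30
Two-sided p-value ≈ 0.402
Since p ≈ 0.402 > α = 0.1, fail to reject H0; the data do not provide sufficient evidence against H0.

0.85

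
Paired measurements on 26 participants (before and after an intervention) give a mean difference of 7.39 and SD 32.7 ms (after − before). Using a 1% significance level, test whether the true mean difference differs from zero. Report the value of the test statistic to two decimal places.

1.15

H0: μ_d = 0; H1: μ_d ≠ 0 (paired t-test on the differences, two-sided).
t = d̄/(s_d/√n) = 7.39/(32.7/√26) = 1.15
df = n − 1 = 25
Two-sided p-value ≈ 0.2601
Since p ≈ 0.2601 > α = 0.01, fail to reject H0; the evidence is not statistically significant.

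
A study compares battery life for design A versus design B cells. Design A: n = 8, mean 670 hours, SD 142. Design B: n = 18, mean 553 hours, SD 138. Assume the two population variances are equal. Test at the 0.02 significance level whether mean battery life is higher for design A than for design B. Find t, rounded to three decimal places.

Let group 1 = design A, group 2 = design B. H0: μ_1 = μ_2; H1: μ_1 > μ_2 (two-sample pooled-variance t-test, right-tailed).
s_p² = [(8−1)·142² + (18−1)·138²]/(8+18−2) = 19370.7
t = (670 − 553)/√[19370.7·(1/8 + 1/18)] = 1.978
df = n₁ + n₂ − 2 = 24
p-value = P(T ≥ 1.978) ≈ 0.030
Since p ≈ 0.030 > α = 0.02, fail to reject H0; the data do not provide sufficient evidence against H0.

1.978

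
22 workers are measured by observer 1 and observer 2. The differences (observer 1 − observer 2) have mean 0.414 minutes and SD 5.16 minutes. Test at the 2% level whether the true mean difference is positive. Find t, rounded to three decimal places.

H0: μ_d = 0; H1: μ_d > 0 (paired t-test on the differences, right-tailed).
t = d̄/(s_d/√n) = 0.414/(5.16/√22) = 0.376
df = n − 1 = 21
p-value = P(T ≥ 0.376) ≈ 0.355
Since p ≈ 0.355 > α = 0.02, fail to reject H0; the data do not provide sufficient evidence against H0.

0.376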